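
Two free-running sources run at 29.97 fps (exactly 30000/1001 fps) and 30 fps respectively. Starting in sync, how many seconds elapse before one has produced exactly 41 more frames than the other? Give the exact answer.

The gap grows by |30 − 30000/1001| = 30/1001 frames per second.
Time for a 41-frame gap: 41 ÷ (30/1001) = 41041/30 s.

41041/30 seconds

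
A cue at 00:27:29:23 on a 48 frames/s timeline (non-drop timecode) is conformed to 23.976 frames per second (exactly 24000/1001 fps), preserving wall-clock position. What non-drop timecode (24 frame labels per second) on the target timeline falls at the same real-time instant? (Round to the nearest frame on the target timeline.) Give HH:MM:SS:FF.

Source frame index: (0×3600 + 27×60 + 29) × 48 + 23 = 79175.
Real time: 79175 / (48) = 79175/48 s.
Target frame: (79175/48) × (24000/1001) = 39587500/1001 ≈ 39547.952 → 39548.
At 24 labels/s: frame 39548 → 00:27:27:20.

00:27:27:20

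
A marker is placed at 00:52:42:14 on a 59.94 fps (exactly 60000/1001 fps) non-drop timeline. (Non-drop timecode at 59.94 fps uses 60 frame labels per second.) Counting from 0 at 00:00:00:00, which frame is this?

Total seconds to the label: (0 × 3600 + 52 × 60 + 42) = 3162.
Frame index = 3162 × 60 + 14 = 189734.

frame 189734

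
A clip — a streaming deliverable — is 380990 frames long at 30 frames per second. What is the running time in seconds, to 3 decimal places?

Running time = 380990 × 1/30 = 38099/3 s ≈ 12699.667 s.

12699.667 seconds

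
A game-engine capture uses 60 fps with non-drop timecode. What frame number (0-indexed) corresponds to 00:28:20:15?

Total seconds to the label: (0 × 3600 + 28 × 60 + 20) = 1700.
Frame index = 1700 × 60 + 15 = 102015.

102015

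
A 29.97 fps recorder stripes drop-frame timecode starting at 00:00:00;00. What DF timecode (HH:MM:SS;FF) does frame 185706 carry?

01:43:16;12

Ten DF minutes hold 17982 frames, so frame 185706 lies in block 10 (frames 179820–197801) with 5886 frames into that block.
The block's first minute is 1800 frames and the rest 1798 each; 5886 frames reaches minute 3, so 10 × 18 + 3 × 2 = 186 labels have been skipped so far.
Adding those back, label number 185706 + 186 = 185892 at 30 labels/s is 6196 s + 12 f = 1 h 43 min 16 s frame 12, i.e. 01:43:16;12.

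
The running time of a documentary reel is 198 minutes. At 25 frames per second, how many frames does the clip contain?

297000 frames

198 min = 11880 s.
Frames = 11880 × 25 = 297000.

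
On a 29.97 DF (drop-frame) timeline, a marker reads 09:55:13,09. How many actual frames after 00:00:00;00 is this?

1070327

As if non-drop at 30 labels/s: (9 × 3600 + 55 × 60 + 13) × 30 + 9 = 1071399.
Minute boundaries passed: 595; those not divisible by 10: 595 − 59 = 536; dropped labels = 2 × 536 = 1072.
Actual frame index = 1071399 − 1072 = 1070327.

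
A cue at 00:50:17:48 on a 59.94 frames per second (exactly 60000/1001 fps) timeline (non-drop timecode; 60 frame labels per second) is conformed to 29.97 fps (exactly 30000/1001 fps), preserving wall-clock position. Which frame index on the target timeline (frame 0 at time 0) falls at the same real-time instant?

frame 90534

Source frame index: (0×3600 + 50×60 + 17) × 60 + 48 = 181068.
Real time: 181068 / (60000/1001) = 15104089/5000 s.
Target frame: (15104089/5000) × (30000/1001) = 90534.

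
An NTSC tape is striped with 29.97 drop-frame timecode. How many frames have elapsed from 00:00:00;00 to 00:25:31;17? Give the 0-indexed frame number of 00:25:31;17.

45901

As if non-drop at 30 labels/s: (0 × 3600 + 25 × 60 + 31) × 30 + 17 = 45947.
Minute boundaries passed: 25; those not divisible by 10: 25 − 2 = 23; dropped labels = 2 × 23 = 46.
Actual frame index = 45947 − 46 = 45901.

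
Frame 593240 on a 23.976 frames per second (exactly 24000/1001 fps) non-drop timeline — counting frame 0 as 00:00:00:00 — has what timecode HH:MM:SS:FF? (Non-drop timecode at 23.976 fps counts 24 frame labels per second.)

06:51:58:08

593240 ÷ 24 = 24718 full seconds, remainder 8 frames.
24718 s = 6 h 51 min 58 s.
Timecode: 06:51:58:08.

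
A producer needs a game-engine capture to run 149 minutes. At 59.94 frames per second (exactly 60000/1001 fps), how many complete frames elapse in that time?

149 min = 8940 s.
Frames = 8940 × 60000/1001 = 536400000/1001 ≈ 535864.1359.
Complete frames: 535864.

535864 frames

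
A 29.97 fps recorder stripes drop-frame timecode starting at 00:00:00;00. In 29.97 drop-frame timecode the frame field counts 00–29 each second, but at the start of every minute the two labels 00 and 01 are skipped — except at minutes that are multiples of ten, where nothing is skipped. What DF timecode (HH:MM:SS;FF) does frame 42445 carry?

Ten DF minutes hold 17982 frames, so frame 42445 lies in block 2 (frames 35964–53945) with 6481 frames into that block.
The block's first minute is 1800 frames and the rest 1798 each; 6481 frames reaches minute 3, so 2 × 18 + 3 × 2 = 42 labels have been skipped so far.
Adding those back, label number 42445 + 42 = 42487 at 30 labels/s is 1416 s + 7 f = 0 h 23 min 36 s frame 7, i.e. 00:23:36;07.

00:23:36;07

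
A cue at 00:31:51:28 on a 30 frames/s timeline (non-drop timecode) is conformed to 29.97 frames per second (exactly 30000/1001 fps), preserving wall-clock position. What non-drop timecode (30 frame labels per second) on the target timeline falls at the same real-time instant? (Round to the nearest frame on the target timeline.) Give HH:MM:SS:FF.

00:31:50:01

Source frame index: (0×3600 + 31×60 + 51) × 30 + 28 = 57358.
Real time: 57358 / (30) = 28679/15 s.
Target frame: (28679/15) × (30000/1001) = 8194000/143 ≈ 57300.699 → 57301.
At 30 labels/s: frame 57301 → 00:31:50:01.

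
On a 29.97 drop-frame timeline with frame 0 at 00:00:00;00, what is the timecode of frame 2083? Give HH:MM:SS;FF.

00:01:09;15

Each 10-minute DF block holds 10 × 60 × 30 − 9 × 2 = 17982 frames. 2083 ÷ 17982 → 0 full blocks, remainder 2083.
Within the partial block the first minute is 1800 frames and each further minute 1798, so 1 further minute boundary passed. Total skipped labels = 18 × 0 + 2 × 1 = 2.
Non-drop label index = 2083 + 2 = 2085; at 30 labels/s that is 00:01:09:15, i.e. DF 00:01:09;15.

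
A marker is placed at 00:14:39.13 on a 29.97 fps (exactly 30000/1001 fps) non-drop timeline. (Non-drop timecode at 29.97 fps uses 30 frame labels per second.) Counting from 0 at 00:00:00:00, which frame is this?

frame 26383

Total seconds to the label: (0 × 3600 + 14 × 60 + 39) = 879.
Frame index = 879 × 30 + 13 = 26383.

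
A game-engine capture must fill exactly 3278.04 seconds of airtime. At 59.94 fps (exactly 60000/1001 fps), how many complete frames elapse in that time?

Frames = 3278.04 × 60000/1001 = 196682400/1001 ≈ 196485.9141.
Complete frames: 196485.

196485 frames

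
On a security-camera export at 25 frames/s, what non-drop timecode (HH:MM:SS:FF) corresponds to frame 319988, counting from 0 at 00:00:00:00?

03:33:19:13

319988 ÷ 25 = 12799 full seconds, remainder 13 frames.
12799 s = 3 h 33 min 19 s.
Timecode: 03:33:19:13.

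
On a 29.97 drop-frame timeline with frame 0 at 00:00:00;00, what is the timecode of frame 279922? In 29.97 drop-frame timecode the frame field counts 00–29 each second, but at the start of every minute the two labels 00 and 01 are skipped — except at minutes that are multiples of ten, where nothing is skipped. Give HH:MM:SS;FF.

02:35:40;02

Each 10-minute DF block holds 10 × 60 × 30 − 9 × 2 = 17982 frames. 279922 ÷ 17982 → 15 full blocks, remainder 10192.
Within the partial block the first minute is 1800 frames and each further minute 1798, so 5 further minute boundaries passed. Total skipped labels = 18 × 15 + 2 × 5 = 280.
Non-drop label index = 279922 + 280 = 280202; at 30 labels/s that is 02:35:40:02, i.e. DF 02:35:40;02.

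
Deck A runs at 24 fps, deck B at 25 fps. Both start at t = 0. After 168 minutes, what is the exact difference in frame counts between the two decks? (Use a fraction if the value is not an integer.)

168 min = 10080 s.
A emits 24 × 10080 = 241920 frames; B emits 25 × 10080 = 252000.
Difference = 10080 frames; B is ahead of A.

10080 frames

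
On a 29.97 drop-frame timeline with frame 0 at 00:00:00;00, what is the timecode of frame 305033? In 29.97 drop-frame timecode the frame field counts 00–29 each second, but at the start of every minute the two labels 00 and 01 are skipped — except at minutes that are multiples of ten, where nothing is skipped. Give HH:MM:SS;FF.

Ten DF minutes hold 17982 frames, so frame 305033 lies in block 16 (frames 287712–305693) with 17321 frames into that block.
The block's first minute is 1800 frames and the rest 1798 each; 17321 frames reaches minute 9, so 16 × 18 + 9 × 2 = 306 labels have been skipped so far.
Adding those back, label number 305033 + 306 = 305339 at 30 labels/s is 10177 s + 29 f = 2 h 49 min 37 s frame 29, i.e. 02:49:37;29.

02:49:37;29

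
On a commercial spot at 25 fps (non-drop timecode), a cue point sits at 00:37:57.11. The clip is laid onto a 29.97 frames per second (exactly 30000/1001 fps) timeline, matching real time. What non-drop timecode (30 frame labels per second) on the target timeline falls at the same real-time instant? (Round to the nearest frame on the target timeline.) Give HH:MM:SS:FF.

Source frame index: (0×3600 + 37×60 + 57) × 25 + 11 = 56936.
Real time: 56936 / (25) = 56936/25 s.
Target frame: (56936/25) × (30000/1001) = 6211200/91 ≈ 68254.945 → 68255.
At 30 labels/s: frame 68255 → 00:37:55:05.

00:37:55:05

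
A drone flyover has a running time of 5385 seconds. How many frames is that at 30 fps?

161550 frames

Frames = 5385 × 30 = 161550.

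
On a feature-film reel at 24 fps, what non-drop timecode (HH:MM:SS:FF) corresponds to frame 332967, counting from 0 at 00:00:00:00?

03:51:13:15

332967 ÷ 24 = 13873 full seconds, remainder 15 frames.
13873 s = 3 h 51 min 13 s.
Timecode: 03:51:13:15.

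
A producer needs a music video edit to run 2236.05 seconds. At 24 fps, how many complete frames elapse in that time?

Frames = 2236.05 × 24 = 268326/5 ≈ 53665.2000.
Complete frames: 53665.

53665 frames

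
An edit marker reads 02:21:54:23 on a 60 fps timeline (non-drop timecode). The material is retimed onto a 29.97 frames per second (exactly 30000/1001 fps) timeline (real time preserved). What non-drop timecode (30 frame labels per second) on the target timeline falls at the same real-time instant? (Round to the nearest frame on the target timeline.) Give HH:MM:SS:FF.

02:21:45:26

Source frame index: (2×3600 + 21×60 + 54) × 60 + 23 = 510863.
Real time: 510863 / (60) = 510863/60 s.
Target frame: (510863/60) × (30000/1001) = 255431500/1001 ≈ 255176.324 → 255176.
At 30 labels/s: frame 255176 → 02:21:45:26.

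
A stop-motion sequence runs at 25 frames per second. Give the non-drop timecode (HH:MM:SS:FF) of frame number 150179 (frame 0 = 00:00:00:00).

150179 ÷ 25 = 6007 full seconds, remainder 4 frames.
6007 s = 1 h 40 min 7 s.
Timecode: 01:40:07:04.

01:40:07:04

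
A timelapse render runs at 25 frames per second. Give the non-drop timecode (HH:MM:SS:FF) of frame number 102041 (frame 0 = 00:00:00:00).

01:08:01:16

102041 ÷ 25 = 4081 full seconds, remainder 16 frames.
4081 s = 1 h 8 min 1 s.
Timecode: 01:08:01:16.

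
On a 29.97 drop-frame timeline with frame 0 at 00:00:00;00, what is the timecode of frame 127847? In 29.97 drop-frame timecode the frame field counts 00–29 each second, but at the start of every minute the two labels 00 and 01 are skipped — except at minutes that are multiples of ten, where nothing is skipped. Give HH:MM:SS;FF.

Each 10-minute DF block holds 10 × 60 × 30 − 9 × 2 = 17982 frames. 127847 ÷ 17982 → 7 full blocks, remainder 1973.
Within the partial block the first minute is 1800 frames and each further minute 1798, so 1 further minute boundary passed. Total skipped labels = 18 × 7 + 2 × 1 = 128.
Non-drop label index = 127847 + 128 = 127975; at 30 labels/s that is 01:11:05:25, i.e. DF 01:11:05;25.

01:11:05;25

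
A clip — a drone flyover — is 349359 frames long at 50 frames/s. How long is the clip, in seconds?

6987.18 seconds

Running time = 349359 / (50) = 6987.18 s.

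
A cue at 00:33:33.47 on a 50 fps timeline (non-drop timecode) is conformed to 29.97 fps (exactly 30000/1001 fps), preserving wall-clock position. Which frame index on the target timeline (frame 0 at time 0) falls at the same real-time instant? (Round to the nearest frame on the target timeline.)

Source frame index: (0×3600 + 33×60 + 33) × 50 + 47 = 100697.
Real time: 100697 / (50) = 100697/50 s.
Target frame: (100697/50) × (30000/1001) = 60418200/1001 ≈ 60357.842 → 60358.

frame 60358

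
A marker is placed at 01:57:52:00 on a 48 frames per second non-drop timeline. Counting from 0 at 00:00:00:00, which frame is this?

Total seconds to the label: (1 × 3600 + 57 × 60 + 52) = 7072.
Frame index = 7072 × 48 + 0 = 339456.

frame 339456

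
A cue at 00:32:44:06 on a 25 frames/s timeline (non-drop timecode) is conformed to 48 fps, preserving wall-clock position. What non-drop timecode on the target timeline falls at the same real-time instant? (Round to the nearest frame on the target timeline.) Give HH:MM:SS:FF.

Source frame index: (0×3600 + 32×60 + 44) × 25 + 6 = 49106.
Real time: 49106 / (25) = 49106/25 s.
Target frame: (49106/25) × (48) = 2357088/25 ≈ 94283.520 → 94284.
At 48 labels/s: frame 94284 → 00:32:44:12.

00:32:44:12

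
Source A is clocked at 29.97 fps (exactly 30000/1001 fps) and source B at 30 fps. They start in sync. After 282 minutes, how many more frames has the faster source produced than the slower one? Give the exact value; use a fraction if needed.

507600/1001 frames

282 min = 16920 s.
A emits 30000/1001 × 16920 = 507600000/1001 frames; B emits 30 × 16920 = 507600.
Difference = 507600/1001 frames (≈ 507.0929); B is ahead of A.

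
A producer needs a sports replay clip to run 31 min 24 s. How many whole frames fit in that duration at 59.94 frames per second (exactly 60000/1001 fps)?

112927 frames

31 min 24 s = 1884 s.
Frames = 1884 × 60000/1001 = 113040000/1001 ≈ 112927.0729.
Complete frames: 112927.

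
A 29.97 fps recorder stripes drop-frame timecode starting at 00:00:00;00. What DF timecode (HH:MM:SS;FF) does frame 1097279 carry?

10:10:12;17

Each 10-minute DF block holds 10 × 60 × 30 − 9 × 2 = 17982 frames. 1097279 ÷ 17982 → 61 full blocks, remainder 377.
Within the partial block the first minute is 1800 frames and each further minute 1798, so 0 further minute boundaries passed. Total skipped labels = 18 × 61 + 2 × 0 = 1098.
Non-drop label index = 1097279 + 1098 = 1098377; at 30 labels/s that is 10:10:12:17, i.e. DF 10:10:12;17.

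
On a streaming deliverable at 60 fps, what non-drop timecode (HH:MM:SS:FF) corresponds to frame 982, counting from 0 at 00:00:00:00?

00:00:16:22

982 ÷ 60 = 16 full seconds, remainder 22 frames.
16 s = 0 h 0 min 16 s.
Timecode: 00:00:16:22.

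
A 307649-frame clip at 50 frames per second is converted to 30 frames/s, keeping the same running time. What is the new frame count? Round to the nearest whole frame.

Frames at target rate = 307649 × (30) / (50) = 922947/5 ≈ 184589.400.
Nearest whole frame: 184589.

184589 frames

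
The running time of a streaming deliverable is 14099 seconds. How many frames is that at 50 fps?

Frames = 14099 × 50 = 704950.

704950 frames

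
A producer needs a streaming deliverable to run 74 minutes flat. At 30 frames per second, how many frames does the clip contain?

74 min = 4440 s.
Frames = 4440 × 30 = 133200.

133200 frames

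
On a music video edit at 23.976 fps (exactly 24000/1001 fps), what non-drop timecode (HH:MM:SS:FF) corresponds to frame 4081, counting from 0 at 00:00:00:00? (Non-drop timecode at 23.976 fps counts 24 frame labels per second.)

4081 ÷ 24 = 170 full seconds, remainder 1 frame.
170 s = 0 h 2 min 50 s.
Timecode: 00:02:50:01.

00:02:50:01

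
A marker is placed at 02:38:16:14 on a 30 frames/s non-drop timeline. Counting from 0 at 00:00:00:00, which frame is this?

frame 284894

Total seconds to the label: (2 × 3600 + 38 × 60 + 16) = 9496.
Frame index = 9496 × 30 + 14 = 284894.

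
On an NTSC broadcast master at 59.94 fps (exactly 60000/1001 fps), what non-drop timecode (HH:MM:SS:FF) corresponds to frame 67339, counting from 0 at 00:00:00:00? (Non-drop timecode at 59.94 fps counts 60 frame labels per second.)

67339 ÷ 60 = 1122 full seconds, remainder 19 frames.
1122 s = 0 h 18 min 42 s.
Timecode: 00:18:42:19.

00:18:42:19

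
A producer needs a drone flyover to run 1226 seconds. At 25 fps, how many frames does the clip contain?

Frames = 1226 × 25 = 30650.

30650 frames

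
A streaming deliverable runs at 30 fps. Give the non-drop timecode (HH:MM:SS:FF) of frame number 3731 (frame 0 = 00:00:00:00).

3731 ÷ 30 = 124 full seconds, remainder 11 frames.
124 s = 0 h 2 min 4 s.
Timecode: 00:02:04:11.

00:02:04:11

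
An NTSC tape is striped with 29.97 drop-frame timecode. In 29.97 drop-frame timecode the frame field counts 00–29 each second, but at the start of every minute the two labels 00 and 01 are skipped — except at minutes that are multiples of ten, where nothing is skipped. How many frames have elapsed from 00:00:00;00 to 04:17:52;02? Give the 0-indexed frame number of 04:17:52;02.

463698

Complete 10-minute blocks: 25, each 17982 frames → 449550.
Remaining 7 whole minutes in the current block: 1800 + 6 × 1798 = 12588 frames.
Within the current minute: 52 × 30 + 2 − 2 = 1560 (labels ;00/;01 skipped at this minute). Total = 449550 + 12588 + 1560 = 463698.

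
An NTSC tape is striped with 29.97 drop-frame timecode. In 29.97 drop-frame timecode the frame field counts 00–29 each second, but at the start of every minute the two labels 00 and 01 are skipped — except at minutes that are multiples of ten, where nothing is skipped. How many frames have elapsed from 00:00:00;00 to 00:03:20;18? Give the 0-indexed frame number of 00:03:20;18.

Complete 10-minute blocks: 0, each 17982 frames → 0.
Remaining 3 whole minutes in the current block: 1800 + 2 × 1798 = 5396 frames.
Within the current minute: 20 × 30 + 18 − 2 = 616 (labels ;00/;01 skipped at this minute). Total = 0 + 5396 + 616 = 6012.

6012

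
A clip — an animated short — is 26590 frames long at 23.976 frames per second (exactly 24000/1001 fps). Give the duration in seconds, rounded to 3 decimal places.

1109.025 seconds

Running time = 26590 × 1001/24000 = 2661659/2400 s ≈ 1109.025 s.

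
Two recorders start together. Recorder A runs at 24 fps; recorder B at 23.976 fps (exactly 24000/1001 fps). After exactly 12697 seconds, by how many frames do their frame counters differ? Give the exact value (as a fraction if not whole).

A emits 24 × 12697 = 304728 frames; B emits 24000/1001 × 12697 = 304728000/1001.
Difference = 304728/1001 frames (≈ 304.4236); B is behind A.

304728/1001 frames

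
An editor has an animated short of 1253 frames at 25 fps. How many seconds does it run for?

50.12 seconds

Running time = 1253 / (25) = 50.12 s.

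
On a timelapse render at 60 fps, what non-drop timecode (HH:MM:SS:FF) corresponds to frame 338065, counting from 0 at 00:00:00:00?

01:33:54:25

338065 ÷ 60 = 5634 full seconds, remainder 25 frames.
5634 s = 1 h 33 min 54 s.
Timecode: 01:33:54:25.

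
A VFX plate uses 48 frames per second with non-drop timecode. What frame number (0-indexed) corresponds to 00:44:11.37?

frame 127285

Total seconds to the label: (0 × 3600 + 44 × 60 + 11) = 2651.
Frame index = 2651 × 48 + 37 = 127285.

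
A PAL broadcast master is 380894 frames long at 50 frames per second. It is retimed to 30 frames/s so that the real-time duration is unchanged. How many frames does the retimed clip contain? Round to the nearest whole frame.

Frames at target rate = 380894 × (30) / (50) = 1142682/5 ≈ 228536.400.
Nearest whole frame: 228536.

228536 frames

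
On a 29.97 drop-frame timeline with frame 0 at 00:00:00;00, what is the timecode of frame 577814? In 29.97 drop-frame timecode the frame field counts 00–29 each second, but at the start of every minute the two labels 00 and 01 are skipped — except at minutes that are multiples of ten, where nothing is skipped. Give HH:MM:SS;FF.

05:21:19;22

Ten DF minutes hold 17982 frames, so frame 577814 lies in block 32 (frames 575424–593405) with 2390 frames into that block.
The block's first minute is 1800 frames and the rest 1798 each; 2390 frames reaches minute 1, so 32 × 18 + 1 × 2 = 578 labels have been skipped so far.
Adding those back, label number 577814 + 578 = 578392 at 30 labels/s is 19279 s + 22 f = 5 h 21 min 19 s frame 22, i.e. 05:21:19;22.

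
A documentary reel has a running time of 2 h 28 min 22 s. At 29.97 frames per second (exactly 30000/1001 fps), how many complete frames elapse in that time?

266793 frames

2 h 28 min 22 s = 8902 s.
Frames = 8902 × 30000/1001 = 267060000/1001 ≈ 266793.2068.
Complete frames: 266793.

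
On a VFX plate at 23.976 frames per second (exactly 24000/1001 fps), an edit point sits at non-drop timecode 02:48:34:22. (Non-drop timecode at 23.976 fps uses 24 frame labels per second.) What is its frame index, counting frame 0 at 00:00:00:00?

Total seconds to the label: (2 × 3600 + 48 × 60 + 34) = 10114.
Frame index = 10114 × 24 + 22 = 242758.

frame 242758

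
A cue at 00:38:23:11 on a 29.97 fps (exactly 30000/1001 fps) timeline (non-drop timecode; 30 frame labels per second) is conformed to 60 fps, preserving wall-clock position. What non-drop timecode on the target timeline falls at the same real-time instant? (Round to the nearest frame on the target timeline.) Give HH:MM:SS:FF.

Source frame index: (0×3600 + 38×60 + 23) × 30 + 11 = 69101.
Real time: 69101 / (30000/1001) = 69170101/30000 s.
Target frame: (69170101/30000) × (60) = 69170101/500 ≈ 138340.202 → 138340.
At 60 labels/s: frame 138340 → 00:38:25:40.

00:38:25:40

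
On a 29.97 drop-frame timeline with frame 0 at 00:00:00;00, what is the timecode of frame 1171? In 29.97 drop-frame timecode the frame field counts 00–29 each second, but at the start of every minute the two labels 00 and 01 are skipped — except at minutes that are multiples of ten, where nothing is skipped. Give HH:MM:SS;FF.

Ten DF minutes hold 17982 frames, so frame 1171 lies in block 0 (frames 0–17981) with 1171 frames into that block.
The block's first minute is 1800 frames and the rest 1798 each; 1171 frames reaches minute 0, so 0 × 18 + 0 × 2 = 0 labels have been skipped so far.
Adding those back, label number 1171 + 0 = 1171 at 30 labels/s is 39 s + 1 f = 0 h 0 min 39 s frame 1, i.e. 00:00:39;01.

00:00:39;01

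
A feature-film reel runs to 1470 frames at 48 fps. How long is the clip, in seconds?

Running time = 1470 / (48) = 30.625 s.

30.625 seconds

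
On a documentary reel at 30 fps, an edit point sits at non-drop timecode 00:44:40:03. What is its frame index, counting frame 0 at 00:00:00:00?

frame 80403

Total seconds to the label: (0 × 3600 + 44 × 60 + 40) = 2680.
Frame index = 2680 × 30 + 3 = 80403.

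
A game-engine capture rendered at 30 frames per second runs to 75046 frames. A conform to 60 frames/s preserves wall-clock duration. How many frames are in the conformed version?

Target frames = source frames × (target rate / source rate) = 75046 × (60)/(30) = 75046 × 2 = 150092.

150092 frames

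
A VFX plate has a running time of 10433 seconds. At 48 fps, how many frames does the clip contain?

500784 frames

Frames = 10433 × 48 = 500784.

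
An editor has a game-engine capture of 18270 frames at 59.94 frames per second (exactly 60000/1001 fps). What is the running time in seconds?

Running time = 18270 / (60000/1001) = 304.8045 s.

304.8045 seconds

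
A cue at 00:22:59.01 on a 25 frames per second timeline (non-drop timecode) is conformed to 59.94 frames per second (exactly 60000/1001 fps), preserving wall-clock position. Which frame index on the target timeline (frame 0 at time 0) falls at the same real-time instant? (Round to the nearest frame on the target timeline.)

frame 82660

Source frame index: (0×3600 + 22×60 + 59) × 25 + 1 = 34476.
Real time: 34476 / (25) = 34476/25 s.
Target frame: (34476/25) × (60000/1001) = 6364800/77 ≈ 82659.740 → 82660.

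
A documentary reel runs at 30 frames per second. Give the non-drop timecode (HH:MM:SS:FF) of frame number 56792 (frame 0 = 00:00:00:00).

56792 ÷ 30 = 1893 full seconds, remainder 2 frames.
1893 s = 0 h 31 min 33 s.
Timecode: 00:31:33:02.

00:31:33:02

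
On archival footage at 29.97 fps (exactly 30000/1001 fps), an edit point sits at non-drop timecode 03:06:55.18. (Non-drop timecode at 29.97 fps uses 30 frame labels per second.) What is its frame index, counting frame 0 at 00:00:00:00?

Total seconds to the label: (3 × 3600 + 6 × 60 + 55) = 11215.
Frame index = 11215 × 30 + 18 = 336468.

336468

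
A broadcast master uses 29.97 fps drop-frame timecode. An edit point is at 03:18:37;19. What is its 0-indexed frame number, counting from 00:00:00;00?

As if non-drop at 30 labels/s: (3 × 3600 + 18 × 60 + 37) × 30 + 19 = 357529.
Minute boundaries passed: 198; those not divisible by 10: 198 − 19 = 179; dropped labels = 2 × 179 = 358.
Actual frame index = 357529 − 358 = 357171.

357171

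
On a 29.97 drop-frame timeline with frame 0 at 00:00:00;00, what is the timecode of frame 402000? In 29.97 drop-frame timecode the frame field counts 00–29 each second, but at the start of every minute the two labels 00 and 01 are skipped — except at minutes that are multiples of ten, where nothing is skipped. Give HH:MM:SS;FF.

Each 10-minute DF block holds 10 × 60 × 30 − 9 × 2 = 17982 frames. 402000 ÷ 17982 → 22 full blocks, remainder 6396.
Within the partial block the first minute is 1800 frames and each further minute 1798, so 3 further minute boundaries passed. Total skipped labels = 18 × 22 + 2 × 3 = 402.
Non-drop label index = 402000 + 402 = 402402; at 30 labels/s that is 03:43:33:12, i.e. DF 03:43:33;12.

03:43:33;12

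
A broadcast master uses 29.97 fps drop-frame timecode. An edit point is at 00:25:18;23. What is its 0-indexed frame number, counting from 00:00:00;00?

As if non-drop at 30 labels/s: (0 × 3600 + 25 × 60 + 18) × 30 + 23 = 45563.
Minute boundaries passed: 25; those not divisible by 10: 25 − 2 = 23; dropped labels = 2 × 23 = 46.
Actual frame index = 45563 − 46 = 45517.

45517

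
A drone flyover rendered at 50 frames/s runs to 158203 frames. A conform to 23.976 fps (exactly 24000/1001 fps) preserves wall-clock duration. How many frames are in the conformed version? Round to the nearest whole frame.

Frames at target rate = 158203 × (24000/1001) / (50) = 75937440/1001 ≈ 75861.578.
Nearest whole frame: 75862.

75862 frames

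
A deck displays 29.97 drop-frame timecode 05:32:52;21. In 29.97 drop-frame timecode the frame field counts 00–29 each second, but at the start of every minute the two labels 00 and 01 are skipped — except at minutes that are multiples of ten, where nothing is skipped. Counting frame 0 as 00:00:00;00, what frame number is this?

598583

Complete 10-minute blocks: 33, each 17982 frames → 593406.
Remaining 2 whole minutes in the current block: 1800 + 1 × 1798 = 3598 frames.
Within the current minute: 52 × 30 + 21 − 2 = 1579 (labels ;00/;01 skipped at this minute). Total = 593406 + 3598 + 1579 = 598583.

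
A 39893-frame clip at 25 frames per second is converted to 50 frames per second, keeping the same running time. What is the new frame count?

79786 frames

Frames at target rate = 39893 × (50) / (25) = 79786.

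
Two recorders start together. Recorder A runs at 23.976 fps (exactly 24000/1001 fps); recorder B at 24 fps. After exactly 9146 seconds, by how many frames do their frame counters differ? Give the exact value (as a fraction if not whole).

A emits 24000/1001 × 9146 = 219504000/1001 frames; B emits 24 × 9146 = 219504.
Difference = 219504/1001 frames (≈ 219.2847); B is ahead of A.

219504/1001 frames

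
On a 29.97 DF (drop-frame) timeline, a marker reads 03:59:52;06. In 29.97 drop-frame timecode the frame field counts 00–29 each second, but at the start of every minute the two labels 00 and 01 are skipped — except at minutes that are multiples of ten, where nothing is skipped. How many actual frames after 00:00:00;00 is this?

431334

Complete 10-minute blocks: 23, each 17982 frames → 413586.
Remaining 9 whole minutes in the current block: 1800 + 8 × 1798 = 16184 frames.
Within the current minute: 52 × 30 + 6 − 2 = 1564 (labels ;00/;01 skipped at this minute). Total = 413586 + 16184 + 1564 = 431334.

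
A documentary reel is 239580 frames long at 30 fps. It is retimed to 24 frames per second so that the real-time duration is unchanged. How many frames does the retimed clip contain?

Target frames = source frames × (target rate / source rate) = 239580 × (24)/(30) = 239580 × 4/5 = 191664.

191664 frames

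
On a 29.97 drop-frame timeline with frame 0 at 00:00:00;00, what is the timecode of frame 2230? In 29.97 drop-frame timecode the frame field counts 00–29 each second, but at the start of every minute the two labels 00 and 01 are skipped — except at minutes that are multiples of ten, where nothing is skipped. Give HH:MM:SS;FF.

Each 10-minute DF block holds 10 × 60 × 30 − 9 × 2 = 17982 frames. 2230 ÷ 17982 → 0 full blocks, remainder 2230.
Within the partial block the first minute is 1800 frames and each further minute 1798, so 1 further minute boundary passed. Total skipped labels = 18 × 0 + 2 × 1 = 2.
Non-drop label index = 2230 + 2 = 2232; at 30 labels/s that is 00:01:14:12, i.e. DF 00:01:14;12.

00:01:14;12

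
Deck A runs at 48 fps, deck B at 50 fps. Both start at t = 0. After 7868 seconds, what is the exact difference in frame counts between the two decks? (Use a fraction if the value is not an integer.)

A emits 48 × 7868 = 377664 frames; B emits 50 × 7868 = 393400.
Difference = 15736 frames; B is ahead of A.

15736 frames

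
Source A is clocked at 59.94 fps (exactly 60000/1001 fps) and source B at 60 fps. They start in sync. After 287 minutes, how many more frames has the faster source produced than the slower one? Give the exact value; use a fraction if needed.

147600/143 frames

287 min = 17220 s.
A emits 60000/1001 × 17220 = 147600000/143 frames; B emits 60 × 17220 = 1033200.
Difference = 147600/143 frames (≈ 1032.1678); B is ahead of A.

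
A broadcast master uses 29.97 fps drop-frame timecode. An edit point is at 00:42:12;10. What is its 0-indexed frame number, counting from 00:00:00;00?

As if non-drop at 30 labels/s: (0 × 3600 + 42 × 60 + 12) × 30 + 10 = 75970.
Minute boundaries passed: 42; those not divisible by 10: 42 − 4 = 38; dropped labels = 2 × 38 = 76.
Actual frame index = 75970 − 76 = 75894.

75894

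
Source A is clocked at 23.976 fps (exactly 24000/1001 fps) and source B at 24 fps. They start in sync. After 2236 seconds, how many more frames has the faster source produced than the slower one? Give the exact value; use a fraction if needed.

A emits 24000/1001 × 2236 = 4128000/77 frames; B emits 24 × 2236 = 53664.
Difference = 4128/77 frames (≈ 53.6104); B is ahead of A.

4128/77 frames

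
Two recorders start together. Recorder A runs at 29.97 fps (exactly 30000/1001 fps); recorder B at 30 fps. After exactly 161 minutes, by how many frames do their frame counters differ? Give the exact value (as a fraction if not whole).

41400/143 frames

161 min = 9660 s.
A emits 30000/1001 × 9660 = 41400000/143 frames; B emits 30 × 9660 = 289800.
Difference = 41400/143 frames (≈ 289.5105); B is ahead of A.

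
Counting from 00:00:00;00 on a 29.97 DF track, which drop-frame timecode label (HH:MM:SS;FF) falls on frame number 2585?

Each 10-minute DF block holds 10 × 60 × 30 − 9 × 2 = 17982 frames. 2585 ÷ 17982 → 0 full blocks, remainder 2585.
Within the partial block the first minute is 1800 frames and each further minute 1798, so 1 further minute boundary passed. Total skipped labels = 18 × 0 + 2 × 1 = 2.
Non-drop label index = 2585 + 2 = 2587; at 30 labels/s that is 00:01:26:07, i.e. DF 00:01:26;07.

00:01:26;07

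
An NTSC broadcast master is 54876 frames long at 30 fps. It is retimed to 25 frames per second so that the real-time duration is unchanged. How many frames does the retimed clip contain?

45730 frames

Target frames = source frames × (target rate / source rate) = 54876 × (25)/(30) = 54876 × 5/6 = 45730.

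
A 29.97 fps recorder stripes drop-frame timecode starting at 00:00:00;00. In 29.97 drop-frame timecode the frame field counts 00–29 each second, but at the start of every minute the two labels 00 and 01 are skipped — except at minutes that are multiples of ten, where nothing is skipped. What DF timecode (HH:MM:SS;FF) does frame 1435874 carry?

Ten DF minutes hold 17982 frames, so frame 1435874 lies in block 79 (frames 1420578–1438559) with 15296 frames into that block.
The block's first minute is 1800 frames and the rest 1798 each; 15296 frames reaches minute 8, so 79 × 18 + 8 × 2 = 1438 labels have been skipped so far.
Adding those back, label number 1435874 + 1438 = 1437312 at 30 labels/s is 47910 s + 12 f = 13 h 18 min 30 s frame 12, i.e. 13:18:30;12.

13:18:30;12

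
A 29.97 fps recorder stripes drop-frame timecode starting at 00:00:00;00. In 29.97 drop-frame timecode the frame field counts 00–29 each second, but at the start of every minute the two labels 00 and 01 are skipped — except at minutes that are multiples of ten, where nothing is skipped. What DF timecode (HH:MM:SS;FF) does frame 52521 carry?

Each 10-minute DF block holds 10 × 60 × 30 − 9 × 2 = 17982 frames. 52521 ÷ 17982 → 2 full blocks, remainder 16557.
Within the partial block the first minute is 1800 frames and each further minute 1798, so 9 further minute boundaries passed. Total skipped labels = 18 × 2 + 2 × 9 = 54.
Non-drop label index = 52521 + 54 = 52575; at 30 labels/s that is 00:29:12:15, i.e. DF 00:29:12;15.

00:29:12;15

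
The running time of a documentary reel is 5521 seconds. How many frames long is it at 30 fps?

165630 frames

Frames = 5521 × 30 = 165630.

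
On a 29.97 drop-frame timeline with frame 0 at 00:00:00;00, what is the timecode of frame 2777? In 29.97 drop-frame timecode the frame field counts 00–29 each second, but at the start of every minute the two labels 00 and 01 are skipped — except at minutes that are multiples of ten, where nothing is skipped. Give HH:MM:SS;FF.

00:01:32;19

Each 10-minute DF block holds 10 × 60 × 30 − 9 × 2 = 17982 frames. 2777 ÷ 17982 → 0 full blocks, remainder 2777.
Within the partial block the first minute is 1800 frames and each further minute 1798, so 1 further minute boundary passed. Total skipped labels = 18 × 0 + 2 × 1 = 2.
Non-drop label index = 2777 + 2 = 2779; at 30 labels/s that is 00:01:32:19, i.e. DF 00:01:32;19.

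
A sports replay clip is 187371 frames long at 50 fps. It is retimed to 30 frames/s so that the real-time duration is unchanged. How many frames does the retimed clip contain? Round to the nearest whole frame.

112423 frames

Frames at target rate = 187371 × (30) / (50) = 562113/5 ≈ 112422.600.
Nearest whole frame: 112423.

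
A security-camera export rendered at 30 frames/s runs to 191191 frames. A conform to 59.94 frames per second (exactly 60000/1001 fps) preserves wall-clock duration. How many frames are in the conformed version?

382000 frames

Target frames = source frames × (target rate / source rate) = 191191 × (60000/1001)/(30) = 191191 × 2000/1001 = 382000.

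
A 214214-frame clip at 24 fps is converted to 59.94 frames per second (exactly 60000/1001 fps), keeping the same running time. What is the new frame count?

Target frames = source frames × (target rate / source rate) = 214214 × (60000/1001)/(24) = 214214 × 2500/1001 = 535000.

535000 frames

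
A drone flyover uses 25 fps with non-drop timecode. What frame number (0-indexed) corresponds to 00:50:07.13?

Total seconds to the label: (0 × 3600 + 50 × 60 + 7) = 3007.
Frame index = 3007 × 25 + 13 = 75188.

frame 75188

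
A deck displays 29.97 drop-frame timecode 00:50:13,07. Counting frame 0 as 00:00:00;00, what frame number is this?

As if non-drop at 30 labels/s: (0 × 3600 + 50 × 60 + 13) × 30 + 7 = 90397.
Minute boundaries passed: 50; those not divisible by 10: 50 − 5 = 45; dropped labels = 2 × 45 = 90.
Actual frame index = 90397 − 90 = 90307.

90307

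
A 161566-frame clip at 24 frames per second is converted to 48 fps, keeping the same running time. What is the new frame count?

Target frames = source frames × (target rate / source rate) = 161566 × (48)/(24) = 161566 × 2 = 323132.

323132 frames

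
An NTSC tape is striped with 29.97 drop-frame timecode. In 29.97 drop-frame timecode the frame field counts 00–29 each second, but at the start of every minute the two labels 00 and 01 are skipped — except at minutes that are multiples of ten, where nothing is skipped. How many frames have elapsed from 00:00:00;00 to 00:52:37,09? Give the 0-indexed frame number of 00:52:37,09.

Complete 10-minute blocks: 5, each 17982 frames → 89910.
Remaining 2 whole minutes in the current block: 1800 + 1 × 1798 = 3598 frames.
Within the current minute: 37 × 30 + 9 − 2 = 1117 (labels ;00/;01 skipped at this minute). Total = 89910 + 3598 + 1117 = 94625.

94625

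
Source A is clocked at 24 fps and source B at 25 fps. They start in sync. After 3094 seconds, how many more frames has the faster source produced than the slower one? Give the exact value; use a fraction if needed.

3094 frames

A emits 24 × 3094 = 74256 frames; B emits 25 × 3094 = 77350.
Difference = 3094 frames; B is ahead of A.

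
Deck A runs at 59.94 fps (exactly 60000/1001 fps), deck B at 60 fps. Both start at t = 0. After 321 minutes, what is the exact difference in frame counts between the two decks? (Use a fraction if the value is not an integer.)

321 min = 19260 s.
A emits 60000/1001 × 19260 = 1155600000/1001 frames; B emits 60 × 19260 = 1155600.
Difference = 1155600/1001 frames (≈ 1154.4456); B is ahead of A.

1155600/1001 frames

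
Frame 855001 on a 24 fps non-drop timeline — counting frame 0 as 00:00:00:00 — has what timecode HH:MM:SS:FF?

855001 ÷ 24 = 35625 full seconds, remainder 1 frame.
35625 s = 9 h 53 min 45 s.
Timecode: 09:53:45:01.

09:53:45:01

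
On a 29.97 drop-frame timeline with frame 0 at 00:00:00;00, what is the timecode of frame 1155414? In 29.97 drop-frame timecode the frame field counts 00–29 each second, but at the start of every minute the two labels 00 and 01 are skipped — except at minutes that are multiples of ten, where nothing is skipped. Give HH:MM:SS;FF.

Ten DF minutes hold 17982 frames, so frame 1155414 lies in block 64 (frames 1150848–1168829) with 4566 frames into that block.
The block's first minute is 1800 frames and the rest 1798 each; 4566 frames reaches minute 2, so 64 × 18 + 2 × 2 = 1156 labels have been skipped so far.
Adding those back, label number 1155414 + 1156 = 1156570 at 30 labels/s is 38552 s + 10 f = 10 h 42 min 32 s frame 10, i.e. 10:42:32;10.

10:42:32;10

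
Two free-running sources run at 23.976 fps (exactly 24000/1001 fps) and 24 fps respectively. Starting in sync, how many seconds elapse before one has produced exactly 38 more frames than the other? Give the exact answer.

The gap grows by |24 − 24000/1001| = 24/1001 frames per second.
Time for a 38-frame gap: 38 ÷ (24/1001) = 19019/12 s.

19019/12 seconds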